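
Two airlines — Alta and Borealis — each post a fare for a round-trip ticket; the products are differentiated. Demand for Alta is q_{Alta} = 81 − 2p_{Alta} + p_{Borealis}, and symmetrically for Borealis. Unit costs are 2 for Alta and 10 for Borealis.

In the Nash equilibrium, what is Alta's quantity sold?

Alta's profit: π = (p_{Alta} − 2)(81 − 2p_{Alta} + p_{Borealis}).
∂π/∂p_{Alta} = 85 − 4p_{Alta} + p_{Borealis} = 0 ⇒ p_{Alta} = 21.25 + 0.25p_{Borealis}.
Similarly p_{Borealis} = 25.25 + 0.25p_{Alta}.
Substituting the second reaction function into the first: p_{Alta} = 21.25 + 0.25(25.25 + 0.25p_{Alta}), which gives 0.9375p_{Alta} = 27.5625 ⇒ p_{Alta} = 29.4.
Then p_{Borealis} = 25.25 + 0.25·29.4 = 32.6.
q_{Alta} = 81 − 2·29.4 + 32.6 = 54.8.

54.8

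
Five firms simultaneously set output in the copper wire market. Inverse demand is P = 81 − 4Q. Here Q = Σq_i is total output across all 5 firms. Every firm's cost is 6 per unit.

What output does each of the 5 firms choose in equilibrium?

3.125

A representative firm's profit is π_i = q_i(81 − 4Q) − 6q_i, with Q = q_i + Σ_{j≠i} q_j.
First-order condition: 75 − 8q_i − 4Σ_{j≠i} q_j = 0.
Imposing symmetry (q_j = q for all j) turns Σ_{j≠i} q_j into 4q, so 75 = 24q and q = 3.125.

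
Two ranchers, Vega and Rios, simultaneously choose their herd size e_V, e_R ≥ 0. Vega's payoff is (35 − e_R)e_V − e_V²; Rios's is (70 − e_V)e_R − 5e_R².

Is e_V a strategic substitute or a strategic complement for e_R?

strategic substitutes

Expanding Vega's payoff: 35e_V − e_Re_V − e_V².
∂π/∂e_V = 35 − e_R − 2e_V = 0, so e_V = 17.5 − 0.5e_R.
The best-response slope de_V/de_R = −0.5 < 0: the reaction function is downward-sloping, so the choices are strategic substitutes.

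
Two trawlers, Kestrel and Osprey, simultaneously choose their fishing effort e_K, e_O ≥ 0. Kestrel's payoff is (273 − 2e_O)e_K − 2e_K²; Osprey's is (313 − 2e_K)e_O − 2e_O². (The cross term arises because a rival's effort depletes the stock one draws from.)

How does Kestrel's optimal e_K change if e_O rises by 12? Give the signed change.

Expanding Kestrel's payoff: 273e_K − 2e_Oe_K − 2e_K².
∂π/∂e_K = 273 − 2e_O − 4e_K = 0, so e_K = 68.25 − 0.5e_O.
The reaction-function slope is −0.5, so a 12-unit rise in e_O moves e_K by −0.5 × 12 = −6. Kestrel's best response falls — the actions are strategic substitutes.

-6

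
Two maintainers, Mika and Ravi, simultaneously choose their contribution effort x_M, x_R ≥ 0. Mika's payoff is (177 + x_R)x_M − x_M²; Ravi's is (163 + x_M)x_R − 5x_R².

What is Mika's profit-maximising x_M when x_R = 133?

155

Expanding Mika's payoff: 177x_M + x_Rx_M − x_M².
∂π/∂x_M = 177 + x_R − 2x_M = 0, so x_M = 88.5 + 0.5x_R.
At x_R = 133: x_M = 88.5 + 0.5·133 = 155.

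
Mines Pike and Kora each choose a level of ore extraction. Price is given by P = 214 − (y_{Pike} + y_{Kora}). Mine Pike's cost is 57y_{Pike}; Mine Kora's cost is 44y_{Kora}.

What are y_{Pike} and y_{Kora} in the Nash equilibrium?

Mine Pike's profit: π = y_{Pike}(214 − (y_{Pike} + y_{Kora})) − 57y_{Pike}.
∂π/∂y_{Pike} = 157 − 2y_{Pike} − y_{Kora} = 0, so y_{Pike} = 78.5 − 0.5y_{Kora}.
By the same steps for Kora: y_{Kora} = 85 − 0.5y_{Pike}.
Substituting the second reaction function into the first: y_{Pike} = 78.5 − 0.5(85 − 0.5y_{Pike}), which gives 0.75y_{Pike} = 36 ⇒ y_{Pike} = 48.
Then y_{Kora} = 85 − 0.5·48 = 61.

48, 61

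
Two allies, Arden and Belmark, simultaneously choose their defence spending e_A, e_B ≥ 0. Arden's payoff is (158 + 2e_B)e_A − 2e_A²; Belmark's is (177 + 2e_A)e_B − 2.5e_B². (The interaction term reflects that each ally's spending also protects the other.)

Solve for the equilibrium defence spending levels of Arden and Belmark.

Expanding Arden's payoff: 158e_A + 2e_Be_A − 2e_A².
∂π/∂e_A = 158 + 2e_B − 4e_A = 0, so e_A = 39.5 + 0.5e_B.
Likewise for Belmark: e_B = 35.4 + 0.4e_A.
Solving the two reaction functions simultaneously: (1 − (0.5)(0.4))e_A = 39.5 + 0.5·35.4, so 0.8e_A = 57.2 and e_A = 71.5.
Then e_B = 35.4 + 0.4·71.5 = 64.

71.5, 64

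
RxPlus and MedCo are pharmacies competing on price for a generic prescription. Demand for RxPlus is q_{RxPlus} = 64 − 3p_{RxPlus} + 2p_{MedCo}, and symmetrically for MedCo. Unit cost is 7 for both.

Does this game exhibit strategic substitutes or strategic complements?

RxPlus's profit: π = (p_{RxPlus} − 7)(64 − 3p_{RxPlus} + 2p_{MedCo}).
∂π/∂p_{RxPlus} = 85 − 6p_{RxPlus} + 2p_{MedCo} = 0 ⇒ p_{RxPlus} = 85/6 + (1/3)p_{MedCo}.
The best-response slope dp_{RxPlus}/dp_{MedCo} = 1/3 > 0: the reaction function is upward-sloping, so the choices are strategic complements.

strategic complements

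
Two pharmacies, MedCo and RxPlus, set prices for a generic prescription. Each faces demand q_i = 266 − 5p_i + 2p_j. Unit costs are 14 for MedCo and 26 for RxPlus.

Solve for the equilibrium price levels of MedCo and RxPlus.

43.25, 48.25

MedCo's profit: π = (p_{MedCo} − 14)(266 − 5p_{MedCo} + 2p_{RxPlus}).
∂π/∂p_{MedCo} = 336 − 10p_{MedCo} + 2p_{RxPlus} = 0 ⇒ p_{MedCo} = 33.6 + 0.2p_{RxPlus}.
Similarly p_{RxPlus} = 39.6 + 0.2p_{MedCo}.
Substituting the second reaction function into the first: p_{MedCo} = 33.6 + 0.2(39.6 + 0.2p_{MedCo}), which gives 0.96p_{MedCo} = 41.52 ⇒ p_{MedCo} = 43.25.
Then p_{RxPlus} = 39.6 + 0.2·43.25 = 48.25.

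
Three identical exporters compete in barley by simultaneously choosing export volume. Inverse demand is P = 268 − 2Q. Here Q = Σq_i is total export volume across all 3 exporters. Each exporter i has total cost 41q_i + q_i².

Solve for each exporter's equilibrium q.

22.7

A representative exporter's profit is π_i = q_i(268 − 2Q) − 41q_i − q_i², with Q = q_i + Σ_{j≠i} q_j.
First-order condition: 227 − 6q_i − 2Σ_{j≠i} q_j = 0.
Imposing symmetry (q_j = q for all j) turns Σ_{j≠i} q_j into 2q, so 227 = 10q and q = 22.7.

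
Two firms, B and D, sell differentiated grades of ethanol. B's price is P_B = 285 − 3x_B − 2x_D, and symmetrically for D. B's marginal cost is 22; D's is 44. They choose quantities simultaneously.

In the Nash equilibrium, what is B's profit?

3519.1875

Firm B's profit: π = x_B(285 − 3x_B − 2x_D) − 22x_B.
∂π/∂x_B = 263 − 6x_B − 2x_D = 0 ⇒ x_B = 263/6 − (1/3)x_D.
Similarly x_D = 241/6 − (1/3)x_B.
Substituting the second reaction function into the first: x_B = 263/6 − (1/3)(241/6 − (1/3)x_B), which gives (8/9)x_B = 274/9 ⇒ x_B = 34.25.
Then x_D = 241/6 − (1/3)·34.25 = 28.75.
P_B = 285 − 3·34.25 − 2·28.75 = 124.75.
Profit = (124.75 − 22)·34.25 = 3519.1875.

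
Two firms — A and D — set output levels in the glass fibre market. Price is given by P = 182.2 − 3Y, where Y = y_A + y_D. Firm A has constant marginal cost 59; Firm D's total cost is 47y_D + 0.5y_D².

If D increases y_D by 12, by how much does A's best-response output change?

-6

Firm A's profit: π = y_A(182.2 − 3(y_A + y_D)) − 59y_A.
∂π/∂y_A = 123.2 − 6y_A − 3y_D = 0, so y_A = 308/15 − 0.5y_D.
The reaction-function slope is −0.5, so a 12-unit rise in y_D moves y_A by −0.5 × 12 = −6. A's best response falls — the actions are strategic substitutes.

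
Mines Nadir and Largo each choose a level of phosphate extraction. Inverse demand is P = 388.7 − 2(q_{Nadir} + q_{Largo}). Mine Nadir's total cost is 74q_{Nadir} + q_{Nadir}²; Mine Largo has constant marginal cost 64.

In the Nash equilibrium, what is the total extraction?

96.41

Mine Nadir's profit: π = q_{Nadir}(388.7 − 2(q_{Nadir} + q_{Largo})) − 74q_{Nadir} − q_{Nadir}².
∂π/∂q_{Nadir} = 314.7 − 6q_{Nadir} − 2q_{Largo} = 0, so q_{Nadir} = 52.45 − (1/3)q_{Largo}.
For Largo: ∂π/∂q_{Largo} = 324.7 − 4q_{Largo} − 2q_{Nadir} = 0 ⇒ q_{Largo} = 81.175 − 0.5q_{Nadir}.
Substituting the second reaction function into the first: q_{Nadir} = 52.45 − (1/3)(81.175 − 0.5q_{Nadir}), which gives (5/6)q_{Nadir} = 3047/120 ⇒ q_{Nadir} = 30.47.
Then q_{Largo} = 81.175 − 0.5·30.47 = 65.94.
Total extraction: 30.47 + 65.94 = 96.41.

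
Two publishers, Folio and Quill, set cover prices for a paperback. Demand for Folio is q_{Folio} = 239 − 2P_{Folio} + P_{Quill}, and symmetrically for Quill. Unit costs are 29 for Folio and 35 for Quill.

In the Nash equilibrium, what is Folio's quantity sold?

Folio's profit: π = (P_{Folio} − 29)(239 − 2P_{Folio} + P_{Quill}).
∂π/∂P_{Folio} = 297 − 4P_{Folio} + P_{Quill} = 0 ⇒ P_{Folio} = 74.25 + 0.25P_{Quill}.
Similarly P_{Quill} = 77.25 + 0.25P_{Folio}.
Solving the two reaction functions simultaneously: (1 − (0.25)(0.25))P_{Folio} = 74.25 + 0.25·77.25, so 0.9375P_{Folio} = 93.5625 and P_{Folio} = 99.8.
Then P_{Quill} = 77.25 + 0.25·99.8 = 102.2.
q_{Folio} = 239 − 2·99.8 + 102.2 = 141.6.

141.6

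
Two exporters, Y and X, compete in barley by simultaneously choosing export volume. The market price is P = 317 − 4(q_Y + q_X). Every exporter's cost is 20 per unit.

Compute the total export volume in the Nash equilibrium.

49.5

Exporter Y's profit: π = q_Y(317 − 4(q_Y + q_X)) − 20q_Y.
∂π/∂q_Y = 297 − 8q_Y − 4q_X = 0, so q_Y = 37.125 − 0.5q_X.
By symmetry q_X = q_Y; substituting into the reaction function, 1.5q_Y = 37.125 and q_Y = 24.75.
Total export volume: 24.75 + 24.75 = 49.5.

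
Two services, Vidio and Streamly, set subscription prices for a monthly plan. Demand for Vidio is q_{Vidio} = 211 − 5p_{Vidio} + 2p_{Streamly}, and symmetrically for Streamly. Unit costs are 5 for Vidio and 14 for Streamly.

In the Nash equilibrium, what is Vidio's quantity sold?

Vidio's profit: π = (p_{Vidio} − 5)(211 − 5p_{Vidio} + 2p_{Streamly}).
∂π/∂p_{Vidio} = 236 − 10p_{Vidio} + 2p_{Streamly} = 0 ⇒ p_{Vidio} = 23.6 + 0.2p_{Streamly}.
Similarly p_{Streamly} = 28.1 + 0.2p_{Vidio}.
Plugging p_{Streamly} into Vidio's best response: p_{Vidio} = 23.6 + 0.2(28.1 + 0.2p_{Vidio}) ⇒ 0.96p_{Vidio} = 29.22, so p_{Vidio} = 30.4375.
Then p_{Streamly} = 28.1 + 0.2·30.4375 = 34.1875.
q_{Vidio} = 211 − 5·30.4375 + 2·34.1875 = 127.1875.

127.1875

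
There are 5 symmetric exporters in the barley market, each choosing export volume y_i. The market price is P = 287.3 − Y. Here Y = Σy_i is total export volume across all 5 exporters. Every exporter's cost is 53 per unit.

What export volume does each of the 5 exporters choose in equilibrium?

39.05

A representative exporter's profit is π_i = y_i(287.3 − Y) − 53y_i, with Y = y_i + Σ_{j≠i} y_j.
First-order condition: 234.3 − 2y_i − Σ_{j≠i} y_j = 0.
In a symmetric equilibrium every exporter chooses the same y, so Σ_{j≠i} y_j = 4y. The condition becomes 234.3 − 6y = 0, giving y = 234.3/6 = 39.05.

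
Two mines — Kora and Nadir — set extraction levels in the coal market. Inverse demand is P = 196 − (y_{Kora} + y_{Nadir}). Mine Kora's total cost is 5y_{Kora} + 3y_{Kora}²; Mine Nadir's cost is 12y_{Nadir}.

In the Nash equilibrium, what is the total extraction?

Mine Kora's profit: π = y_{Kora}(196 − (y_{Kora} + y_{Nadir})) − 5y_{Kora} − 3y_{Kora}².
∂π/∂y_{Kora} = 191 − 8y_{Kora} − y_{Nadir} = 0, so y_{Kora} = 23.875 − 0.125y_{Nadir}.
For Nadir: ∂π/∂y_{Nadir} = 184 − 2y_{Nadir} − y_{Kora} = 0 ⇒ y_{Nadir} = 92 − 0.5y_{Kora}.
Plugging y_{Nadir} into Kora's best response: y_{Kora} = 23.875 − 0.125(92 − 0.5y_{Kora}) ⇒ 0.9375y_{Kora} = 12.375, so y_{Kora} = 13.2.
Then y_{Nadir} = 92 − 0.5·13.2 = 85.4.
Total extraction: 13.2 + 85.4 = 98.6.

98.6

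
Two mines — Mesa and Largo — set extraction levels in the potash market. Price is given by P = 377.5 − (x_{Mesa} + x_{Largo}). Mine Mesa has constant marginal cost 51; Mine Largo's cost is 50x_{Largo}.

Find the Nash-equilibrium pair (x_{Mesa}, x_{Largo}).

Mine Mesa's profit: π = x_{Mesa}(377.5 − (x_{Mesa} + x_{Largo})) − 51x_{Mesa}.
∂π/∂x_{Mesa} = 326.5 − 2x_{Mesa} − x_{Largo} = 0, so x_{Mesa} = 163.25 − 0.5x_{Largo}.
By the same steps for Largo: x_{Largo} = 163.75 − 0.5x_{Mesa}.
Plugging x_{Largo} into Mesa's best response: x_{Mesa} = 163.25 − 0.5(163.75 − 0.5x_{Mesa}) ⇒ 0.75x_{Mesa} = 81.375, so x_{Mesa} = 108.5.
Then x_{Largo} = 163.75 − 0.5·108.5 = 109.5.

108.5, 109.5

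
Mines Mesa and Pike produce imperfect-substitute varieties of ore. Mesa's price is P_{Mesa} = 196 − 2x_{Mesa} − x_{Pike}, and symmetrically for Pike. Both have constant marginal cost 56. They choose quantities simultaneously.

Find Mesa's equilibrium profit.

Mine Mesa's profit: π = x_{Mesa}(196 − 2x_{Mesa} − x_{Pike}) − 56x_{Mesa}.
∂π/∂x_{Mesa} = 140 − 4x_{Mesa} − x_{Pike} = 0 ⇒ x_{Mesa} = 35 − 0.25x_{Pike}.
By symmetry x_{Pike} = x_{Mesa}; substituting into the reaction function, 1.25x_{Mesa} = 35 and x_{Mesa} = 28.
P_{Mesa} = 196 − 2·28 − 28 = 112.
Profit = (112 − 56)·28 = 1568.

1568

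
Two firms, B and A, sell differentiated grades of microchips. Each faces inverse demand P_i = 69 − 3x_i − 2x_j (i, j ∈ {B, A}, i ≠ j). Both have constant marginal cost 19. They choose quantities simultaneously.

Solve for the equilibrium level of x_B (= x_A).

6.25

Firm B's profit: π = x_B(69 − 3x_B − 2x_A) − 19x_B.
∂π/∂x_B = 50 − 6x_B − 2x_A = 0 ⇒ x_B = 25/3 − (1/3)x_A.
By symmetry x_A = x_B; substituting into the reaction function, (4/3)x_B = 25/3 and x_B = 6.25.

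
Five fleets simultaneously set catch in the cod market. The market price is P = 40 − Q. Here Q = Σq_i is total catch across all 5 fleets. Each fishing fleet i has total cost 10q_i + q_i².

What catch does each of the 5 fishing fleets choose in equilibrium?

3.75

A representative fishing fleet's profit is π_i = q_i(40 − Q) − 10q_i − q_i², with Q = q_i + Σ_{j≠i} q_j.
First-order condition: 30 − 4q_i − Σ_{j≠i} q_j = 0.
With identical fishing fleets, set every q_j = q: then 30 − 4q − 4q = 0, i.e. q = 30/8 = 3.75.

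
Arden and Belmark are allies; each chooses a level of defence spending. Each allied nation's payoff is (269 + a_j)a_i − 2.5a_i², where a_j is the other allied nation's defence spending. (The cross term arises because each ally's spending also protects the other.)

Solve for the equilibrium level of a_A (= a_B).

Arden's payoff is (269 + a_B)a_A − 2.5a_A².
∂π/∂a_A = 269 + a_B − 5a_A = 0, so a_A = 53.8 + 0.2a_B.
The game is symmetric, so in equilibrium a_B = a_A: the reaction function gives 0.8a_A = 53.8, hence a_A = 67.25.

67.25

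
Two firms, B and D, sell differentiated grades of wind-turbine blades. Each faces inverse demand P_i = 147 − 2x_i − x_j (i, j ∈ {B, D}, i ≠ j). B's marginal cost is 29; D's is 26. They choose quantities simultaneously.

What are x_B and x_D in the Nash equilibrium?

Firm B's profit: π = x_B(147 − 2x_B − x_D) − 29x_B.
∂π/∂x_B = 118 − 4x_B − x_D = 0 ⇒ x_B = 29.5 − 0.25x_D.
Similarly x_D = 30.25 − 0.25x_B.
Substituting the second reaction function into the first: x_B = 29.5 − 0.25(30.25 − 0.25x_B), which gives 0.9375x_B = 21.9375 ⇒ x_B = 23.4.
Then x_D = 30.25 − 0.25·23.4 = 24.4.

23.4, 24.4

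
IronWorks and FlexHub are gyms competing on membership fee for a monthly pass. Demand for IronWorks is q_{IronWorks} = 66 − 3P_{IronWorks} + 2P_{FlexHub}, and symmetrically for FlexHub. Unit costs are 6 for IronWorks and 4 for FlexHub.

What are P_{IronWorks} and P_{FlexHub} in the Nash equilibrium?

IronWorks's profit: π = (P_{IronWorks} − 6)(66 − 3P_{IronWorks} + 2P_{FlexHub}).
∂π/∂P_{IronWorks} = 84 − 6P_{IronWorks} + 2P_{FlexHub} = 0 ⇒ P_{IronWorks} = 14 + (1/3)P_{FlexHub}.
Similarly P_{FlexHub} = 13 + (1/3)P_{IronWorks}.
Substituting the second reaction function into the first: P_{IronWorks} = 14 + (1/3)(13 + (1/3)P_{IronWorks}), which gives (8/9)P_{IronWorks} = 55/3 ⇒ P_{IronWorks} = 20.625.
Then P_{FlexHub} = 13 + (1/3)·20.625 = 19.875.

20.625, 19.875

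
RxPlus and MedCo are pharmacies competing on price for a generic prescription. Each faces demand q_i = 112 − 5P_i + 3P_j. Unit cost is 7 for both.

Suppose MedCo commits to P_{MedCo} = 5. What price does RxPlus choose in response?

RxPlus's profit: π = (P_{RxPlus} − 7)(112 − 5P_{RxPlus} + 3P_{MedCo}).
∂π/∂P_{RxPlus} = 147 − 10P_{RxPlus} + 3P_{MedCo} = 0 ⇒ P_{RxPlus} = 14.7 + 0.3P_{MedCo}.
At P_{MedCo} = 5: P_{RxPlus} = 14.7 + 0.3·5 = 16.2.

16.2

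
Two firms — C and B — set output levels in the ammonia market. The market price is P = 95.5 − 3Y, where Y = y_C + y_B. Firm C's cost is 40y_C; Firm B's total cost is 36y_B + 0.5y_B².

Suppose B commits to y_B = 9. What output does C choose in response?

Firm C's profit: π = y_C(95.5 − 3(y_C + y_B)) − 40y_C.
∂π/∂y_C = 55.5 − 6y_C − 3y_B = 0, so y_C = 9.25 − 0.5y_B.
At y_B = 9: y_C = 9.25 − 0.5·9 = 4.75.

4.75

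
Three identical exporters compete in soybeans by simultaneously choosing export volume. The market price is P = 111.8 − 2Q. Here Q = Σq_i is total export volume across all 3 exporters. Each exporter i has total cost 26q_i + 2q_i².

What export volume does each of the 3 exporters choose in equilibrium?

7.15

A representative exporter's profit is π_i = q_i(111.8 − 2Q) − 26q_i − 2q_i², with Q = q_i + Σ_{j≠i} q_j.
First-order condition: 85.8 − 8q_i − 2Σ_{j≠i} q_j = 0.
In a symmetric equilibrium every exporter chooses the same q, so Σ_{j≠i} q_j = 2q. The condition becomes 85.8 − 12q = 0, giving q = 85.8/12 = 7.15.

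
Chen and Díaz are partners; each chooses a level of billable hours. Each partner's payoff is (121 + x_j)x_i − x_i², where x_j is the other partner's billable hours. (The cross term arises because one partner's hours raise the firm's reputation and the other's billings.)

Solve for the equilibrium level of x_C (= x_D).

Chen's payoff is (121 + x_D)x_C − x_C².
∂π/∂x_C = 121 + x_D − 2x_C = 0, so x_C = 60.5 + 0.5x_D.
The game is symmetric, so in equilibrium x_D = x_C: the reaction function gives 0.5x_C = 60.5, hence x_C = 121.

121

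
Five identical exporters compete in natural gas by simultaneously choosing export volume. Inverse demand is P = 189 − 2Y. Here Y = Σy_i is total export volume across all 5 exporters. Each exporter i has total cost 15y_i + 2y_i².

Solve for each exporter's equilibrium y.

10.875

A representative exporter's profit is π_i = y_i(189 − 2Y) − 15y_i − 2y_i², with Y = y_i + Σ_{j≠i} y_j.
First-order condition: 174 − 8y_i − 2Σ_{j≠i} y_j = 0.
Imposing symmetry (y_j = y for all j) turns Σ_{j≠i} y_j into 4y, so 174 = 16y and y = 10.875.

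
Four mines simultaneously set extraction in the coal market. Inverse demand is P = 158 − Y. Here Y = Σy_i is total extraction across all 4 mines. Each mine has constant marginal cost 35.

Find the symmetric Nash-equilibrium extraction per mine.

A representative mine's profit is π_i = y_i(158 − Y) − 35y_i, with Y = y_i + Σ_{j≠i} y_j.
First-order condition: 123 − 2y_i − Σ_{j≠i} y_j = 0.
With identical mines, set every y_j = y: then 123 − 2y − 3y = 0, i.e. y = 123/5 = 24.6.

24.6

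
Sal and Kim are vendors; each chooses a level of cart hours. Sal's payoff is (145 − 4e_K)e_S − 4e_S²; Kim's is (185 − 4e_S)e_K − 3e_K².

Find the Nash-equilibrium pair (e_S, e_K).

4.0625, 28.125

Expanding Sal's payoff: 145e_S − 4e_Ke_S − 4e_S².
∂π/∂e_S = 145 − 4e_K − 8e_S = 0, so e_S = 18.125 − 0.5e_K.
Likewise for Kim: e_K = 185/6 − (2/3)e_S.
Solving the two reaction functions simultaneously: (1 − (−0.5)(−2/3))e_S = 18.125 − 0.5·(185/6), so (2/3)e_S = 65/24 and e_S = 4.0625.
Then e_K = 185/6 − (2/3)·4.0625 = 28.125.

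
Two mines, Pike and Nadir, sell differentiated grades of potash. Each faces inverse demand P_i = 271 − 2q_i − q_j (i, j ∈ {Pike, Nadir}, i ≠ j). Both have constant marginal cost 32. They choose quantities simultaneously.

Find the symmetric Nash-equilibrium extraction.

Mine Pike's profit: π = q_{Pike}(271 − 2q_{Pike} − q_{Nadir}) − 32q_{Pike}.
∂π/∂q_{Pike} = 239 − 4q_{Pike} − q_{Nadir} = 0 ⇒ q_{Pike} = 59.75 − 0.25q_{Nadir}.
By symmetry q_{Nadir} = q_{Pike}; substituting into the reaction function, 1.25q_{Pike} = 59.75 and q_{Pike} = 47.8.

47.8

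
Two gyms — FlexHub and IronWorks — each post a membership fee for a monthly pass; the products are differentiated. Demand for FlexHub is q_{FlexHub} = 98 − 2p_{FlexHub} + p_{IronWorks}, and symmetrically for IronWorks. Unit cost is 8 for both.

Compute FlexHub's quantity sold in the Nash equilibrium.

FlexHub's profit: π = (p_{FlexHub} − 8)(98 − 2p_{FlexHub} + p_{IronWorks}).
∂π/∂p_{FlexHub} = 114 − 4p_{FlexHub} + p_{IronWorks} = 0 ⇒ p_{FlexHub} = 28.5 + 0.25p_{IronWorks}.
The game is symmetric, so in equilibrium p_{IronWorks} = p_{FlexHub}: the reaction function gives 0.75p_{FlexHub} = 28.5, hence p_{FlexHub} = 38.
q_{FlexHub} = 98 − 2·38 + 38 = 60.

60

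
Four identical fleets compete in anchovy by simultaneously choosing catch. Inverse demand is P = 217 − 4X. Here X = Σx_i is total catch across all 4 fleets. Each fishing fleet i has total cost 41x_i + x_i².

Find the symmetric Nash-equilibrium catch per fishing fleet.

8

A representative fishing fleet's profit is π_i = x_i(217 − 4X) − 41x_i − x_i², with X = x_i + Σ_{j≠i} x_j.
First-order condition: 176 − 10x_i − 4Σ_{j≠i} x_j = 0.
Imposing symmetry (x_j = x for all j) turns Σ_{j≠i} x_j into 3x, so 176 = 22x and x = 8.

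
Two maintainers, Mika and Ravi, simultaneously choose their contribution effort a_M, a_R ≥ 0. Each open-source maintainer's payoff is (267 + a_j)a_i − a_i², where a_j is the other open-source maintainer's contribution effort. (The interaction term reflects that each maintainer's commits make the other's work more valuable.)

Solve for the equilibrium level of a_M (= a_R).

Mika's payoff is (267 + a_R)a_M − a_M².
∂π/∂a_M = 267 + a_R − 2a_M = 0, so a_M = 133.5 + 0.5a_R.
Setting a_M = a_R in the reaction function: a_M = 133.5 + 0.5a_M, so a_M = 133.5 / 0.5 = 267.

267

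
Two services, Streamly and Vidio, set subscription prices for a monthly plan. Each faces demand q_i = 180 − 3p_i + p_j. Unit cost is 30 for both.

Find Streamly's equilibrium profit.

1728

Streamly's profit: π = (p_{Streamly} − 30)(180 − 3p_{Streamly} + p_{Vidio}).
∂π/∂p_{Streamly} = 270 − 6p_{Streamly} + p_{Vidio} = 0 ⇒ p_{Streamly} = 45 + (1/6)p_{Vidio}.
By symmetry p_{Vidio} = p_{Streamly}; substituting into the reaction function, (5/6)p_{Streamly} = 45 and p_{Streamly} = 54.
q_{Streamly} = 180 − 3·54 + 54 = 72.
Profit = (54 − 30)·72 = 1728.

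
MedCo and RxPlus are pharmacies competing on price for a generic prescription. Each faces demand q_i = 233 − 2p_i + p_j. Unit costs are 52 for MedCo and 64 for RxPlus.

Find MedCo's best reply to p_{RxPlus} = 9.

86.5

MedCo's profit: π = (p_{MedCo} − 52)(233 − 2p_{MedCo} + p_{RxPlus}).
∂π/∂p_{MedCo} = 337 − 4p_{MedCo} + p_{RxPlus} = 0 ⇒ p_{MedCo} = 84.25 + 0.25p_{RxPlus}.
At p_{RxPlus} = 9: p_{MedCo} = 84.25 + 0.25·9 = 86.5.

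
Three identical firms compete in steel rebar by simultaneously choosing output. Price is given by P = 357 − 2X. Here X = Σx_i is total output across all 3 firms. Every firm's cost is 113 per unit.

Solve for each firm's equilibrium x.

30.5

A representative firm's profit is π_i = x_i(357 − 2X) − 113x_i, with X = x_i + Σ_{j≠i} x_j.
First-order condition: 244 − 4x_i − 2Σ_{j≠i} x_j = 0.
In a symmetric equilibrium every firm chooses the same x, so Σ_{j≠i} x_j = 2x. The condition becomes 244 − 8x = 0, giving x = 244/8 = 30.5.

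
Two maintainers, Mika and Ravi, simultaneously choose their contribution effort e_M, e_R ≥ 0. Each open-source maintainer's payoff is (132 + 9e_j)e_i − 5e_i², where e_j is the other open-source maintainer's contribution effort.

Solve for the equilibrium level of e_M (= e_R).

Mika's payoff is (132 + 9e_R)e_M − 5e_M².
∂π/∂e_M = 132 + 9e_R − 10e_M = 0, so e_M = 13.2 + 0.9e_R.
The game is symmetric, so in equilibrium e_R = e_M: the reaction function gives 0.1e_M = 13.2, hence e_M = 132.

132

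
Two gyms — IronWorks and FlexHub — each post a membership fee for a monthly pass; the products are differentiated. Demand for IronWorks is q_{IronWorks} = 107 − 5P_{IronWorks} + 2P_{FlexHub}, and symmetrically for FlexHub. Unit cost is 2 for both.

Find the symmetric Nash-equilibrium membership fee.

14.625

IronWorks's profit: π = (P_{IronWorks} − 2)(107 − 5P_{IronWorks} + 2P_{FlexHub}).
∂π/∂P_{IronWorks} = 117 − 10P_{IronWorks} + 2P_{FlexHub} = 0 ⇒ P_{IronWorks} = 11.7 + 0.2P_{FlexHub}.
Setting P_{IronWorks} = P_{FlexHub} in the reaction function: P_{IronWorks} = 11.7 + 0.2P_{IronWorks}, so P_{IronWorks} = 11.7 / 0.8 = 14.625.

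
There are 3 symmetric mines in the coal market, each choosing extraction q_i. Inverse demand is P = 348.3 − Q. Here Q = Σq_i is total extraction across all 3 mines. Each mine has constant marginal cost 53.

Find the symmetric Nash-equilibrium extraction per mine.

73.825

A representative mine's profit is π_i = q_i(348.3 − Q) − 53q_i, with Q = q_i + Σ_{j≠i} q_j.
First-order condition: 295.3 − 2q_i − Σ_{j≠i} q_j = 0.
With identical mines, set every q_j = q: then 295.3 − 2q − 2q = 0, i.e. q = 295.3/4 = 73.825.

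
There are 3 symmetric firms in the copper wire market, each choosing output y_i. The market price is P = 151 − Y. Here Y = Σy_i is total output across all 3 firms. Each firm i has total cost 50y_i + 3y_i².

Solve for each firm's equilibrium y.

10.1

A representative firm's profit is π_i = y_i(151 − Y) − 50y_i − 3y_i², with Y = y_i + Σ_{j≠i} y_j.
First-order condition: 101 − 8y_i − Σ_{j≠i} y_j = 0.
With identical firms, set every y_j = y: then 101 − 8y − 2y = 0, i.e. y = 101/10 = 10.1.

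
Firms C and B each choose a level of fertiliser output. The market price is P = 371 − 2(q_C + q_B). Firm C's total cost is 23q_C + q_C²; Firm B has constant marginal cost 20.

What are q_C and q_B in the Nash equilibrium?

34.5, 70.5

Firm C's profit: π = q_C(371 − 2(q_C + q_B)) − 23q_C − q_C².
∂π/∂q_C = 348 − 6q_C − 2q_B = 0, so q_C = 58 − (1/3)q_B.
For B: ∂π/∂q_B = 351 − 4q_B − 2q_C = 0 ⇒ q_B = 87.75 − 0.5q_C.
Plugging q_B into C's best response: q_C = 58 − (1/3)(87.75 − 0.5q_C) ⇒ (5/6)q_C = 28.75, so q_C = 34.5.
Then q_B = 87.75 − 0.5·34.5 = 70.5.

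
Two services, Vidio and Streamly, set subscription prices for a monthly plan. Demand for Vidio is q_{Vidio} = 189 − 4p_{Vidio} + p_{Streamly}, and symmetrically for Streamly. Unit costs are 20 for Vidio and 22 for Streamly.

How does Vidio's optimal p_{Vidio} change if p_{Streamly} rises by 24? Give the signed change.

3

Vidio's profit: π = (p_{Vidio} − 20)(189 − 4p_{Vidio} + p_{Streamly}).
∂π/∂p_{Vidio} = 269 − 8p_{Vidio} + p_{Streamly} = 0 ⇒ p_{Vidio} = 33.625 + 0.125p_{Streamly}.
The reaction-function slope is 0.125, so a 24-unit rise in p_{Streamly} moves p_{Vidio} by 0.125 × 24 = 3. Vidio's best response rises — the actions are strategic complements.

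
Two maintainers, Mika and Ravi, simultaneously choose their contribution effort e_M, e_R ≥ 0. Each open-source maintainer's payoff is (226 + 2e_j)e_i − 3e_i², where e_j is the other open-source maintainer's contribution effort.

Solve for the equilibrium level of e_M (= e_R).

Mika's payoff is (226 + 2e_R)e_M − 3e_M².
∂π/∂e_M = 226 + 2e_R − 6e_M = 0, so e_M = 113/3 + (1/3)e_R.
By symmetry e_R = e_M; substituting into the reaction function, (2/3)e_M = 113/3 and e_M = 56.5.

56.5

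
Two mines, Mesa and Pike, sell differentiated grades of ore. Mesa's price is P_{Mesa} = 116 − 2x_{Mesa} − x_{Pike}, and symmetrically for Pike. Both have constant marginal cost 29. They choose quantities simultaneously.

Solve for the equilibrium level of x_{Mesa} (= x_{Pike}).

Mine Mesa's profit: π = x_{Mesa}(116 − 2x_{Mesa} − x_{Pike}) − 29x_{Mesa}.
∂π/∂x_{Mesa} = 87 − 4x_{Mesa} − x_{Pike} = 0 ⇒ x_{Mesa} = 21.75 − 0.25x_{Pike}.
Setting x_{Mesa} = x_{Pike} in the reaction function: x_{Mesa} = 21.75 − 0.25x_{Mesa}, so x_{Mesa} = 21.75 / 1.25 = 17.4.

17.4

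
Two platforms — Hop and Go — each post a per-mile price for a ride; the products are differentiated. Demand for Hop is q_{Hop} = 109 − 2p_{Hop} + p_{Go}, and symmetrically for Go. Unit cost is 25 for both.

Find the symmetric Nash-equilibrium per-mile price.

53

Hop's profit: π = (p_{Hop} − 25)(109 − 2p_{Hop} + p_{Go}).
∂π/∂p_{Hop} = 159 − 4p_{Hop} + p_{Go} = 0 ⇒ p_{Hop} = 39.75 + 0.25p_{Go}.
By symmetry p_{Go} = p_{Hop}; substituting into the reaction function, 0.75p_{Hop} = 39.75 and p_{Hop} = 53.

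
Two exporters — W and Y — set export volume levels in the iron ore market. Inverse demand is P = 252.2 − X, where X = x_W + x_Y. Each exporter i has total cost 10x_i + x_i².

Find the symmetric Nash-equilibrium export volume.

Exporter W's profit: π = x_W(252.2 − (x_W + x_Y)) − 10x_W − x_W².
∂π/∂x_W = 242.2 − 4x_W − x_Y = 0, so x_W = 60.55 − 0.25x_Y.
The game is symmetric, so in equilibrium x_Y = x_W: the reaction function gives 1.25x_W = 60.55, hence x_W = 48.44.

48.44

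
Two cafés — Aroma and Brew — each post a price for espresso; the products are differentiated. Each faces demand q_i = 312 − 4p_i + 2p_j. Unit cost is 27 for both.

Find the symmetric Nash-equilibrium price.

70

Aroma's profit: π = (p_{Aroma} − 27)(312 − 4p_{Aroma} + 2p_{Brew}).
∂π/∂p_{Aroma} = 420 − 8p_{Aroma} + 2p_{Brew} = 0 ⇒ p_{Aroma} = 52.5 + 0.25p_{Brew}.
The game is symmetric, so in equilibrium p_{Brew} = p_{Aroma}: the reaction function gives 0.75p_{Aroma} = 52.5, hence p_{Aroma} = 70.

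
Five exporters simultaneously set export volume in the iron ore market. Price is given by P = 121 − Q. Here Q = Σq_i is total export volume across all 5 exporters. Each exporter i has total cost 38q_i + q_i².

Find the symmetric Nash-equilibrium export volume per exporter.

A representative exporter's profit is π_i = q_i(121 − Q) − 38q_i − q_i², with Q = q_i + Σ_{j≠i} q_j.
First-order condition: 83 − 4q_i − Σ_{j≠i} q_j = 0.
With identical exporters, set every q_j = q: then 83 − 4q − 4q = 0, i.e. q = 83/8 = 10.375.

10.375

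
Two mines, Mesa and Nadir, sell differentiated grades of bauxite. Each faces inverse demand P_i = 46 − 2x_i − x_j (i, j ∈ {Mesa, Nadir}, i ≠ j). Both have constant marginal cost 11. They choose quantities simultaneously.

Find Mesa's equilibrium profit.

Mine Mesa's profit: π = x_{Mesa}(46 − 2x_{Mesa} − x_{Nadir}) − 11x_{Mesa}.
∂π/∂x_{Mesa} = 35 − 4x_{Mesa} − x_{Nadir} = 0 ⇒ x_{Mesa} = 8.75 − 0.25x_{Nadir}.
The game is symmetric, so in equilibrium x_{Nadir} = x_{Mesa}: the reaction function gives 1.25x_{Mesa} = 8.75, hence x_{Mesa} = 7.
P_{Mesa} = 46 − 2·7 − 7 = 25.
Profit = (25 − 11)·7 = 98.

98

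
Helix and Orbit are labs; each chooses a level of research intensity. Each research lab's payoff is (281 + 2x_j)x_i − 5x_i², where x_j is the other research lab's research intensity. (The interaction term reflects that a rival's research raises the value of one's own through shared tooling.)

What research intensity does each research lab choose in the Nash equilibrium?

Helix's payoff is (281 + 2x_O)x_H − 5x_H².
∂π/∂x_H = 281 + 2x_O − 10x_H = 0, so x_H = 28.1 + 0.2x_O.
By symmetry x_O = x_H; substituting into the reaction function, 0.8x_H = 28.1 and x_H = 35.125.

35.125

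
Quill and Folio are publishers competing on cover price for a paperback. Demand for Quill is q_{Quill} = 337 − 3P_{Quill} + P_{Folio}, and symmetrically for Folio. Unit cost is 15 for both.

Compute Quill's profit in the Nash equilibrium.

11309.88

Quill's profit: π = (P_{Quill} − 15)(337 − 3P_{Quill} + P_{Folio}).
∂π/∂P_{Quill} = 382 − 6P_{Quill} + P_{Folio} = 0 ⇒ P_{Quill} = 191/3 + (1/6)P_{Folio}.
Setting P_{Quill} = P_{Folio} in the reaction function: P_{Quill} = 191/3 + (1/6)P_{Quill}, so P_{Quill} = (191/3) / (5/6) = 76.4.
q_{Quill} = 337 − 3·76.4 + 76.4 = 184.2.
Profit = (76.4 − 15)·184.2 = 11309.88.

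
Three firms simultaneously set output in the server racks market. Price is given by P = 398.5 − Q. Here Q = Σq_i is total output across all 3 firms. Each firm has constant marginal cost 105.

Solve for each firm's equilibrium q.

A representative firm's profit is π_i = q_i(398.5 − Q) − 105q_i, with Q = q_i + Σ_{j≠i} q_j.
First-order condition: 293.5 − 2q_i − Σ_{j≠i} q_j = 0.
In a symmetric equilibrium every firm chooses the same q, so Σ_{j≠i} q_j = 2q. The condition becomes 293.5 − 4q = 0, giving q = 293.5/4 = 73.375.

73.375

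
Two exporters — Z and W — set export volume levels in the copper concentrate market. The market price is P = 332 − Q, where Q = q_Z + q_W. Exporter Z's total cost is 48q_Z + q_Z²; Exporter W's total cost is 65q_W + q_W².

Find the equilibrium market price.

Exporter Z's profit: π = q_Z(332 − (q_Z + q_W)) − 48q_Z − q_Z².
∂π/∂q_Z = 284 − 4q_Z − q_W = 0, so q_Z = 71 − 0.25q_W.
By the same steps for W: q_W = 66.75 − 0.25q_Z.
Solving the two reaction functions simultaneously: (1 − (−0.25)(−0.25))q_Z = 71 − 0.25·66.75, so 0.9375q_Z = 54.3125 and q_Z = 869/15.
Then q_W = 66.75 − 0.25·(869/15) = 784/15.
Equilibrium price: P = 332 − 110.2 = 221.8.

221.8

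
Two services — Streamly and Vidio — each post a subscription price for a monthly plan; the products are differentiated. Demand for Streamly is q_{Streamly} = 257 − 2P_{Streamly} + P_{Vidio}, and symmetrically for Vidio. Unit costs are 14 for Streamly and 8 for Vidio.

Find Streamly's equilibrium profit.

Streamly's profit: π = (P_{Streamly} − 14)(257 − 2P_{Streamly} + P_{Vidio}).
∂π/∂P_{Streamly} = 285 − 4P_{Streamly} + P_{Vidio} = 0 ⇒ P_{Streamly} = 71.25 + 0.25P_{Vidio}.
Similarly P_{Vidio} = 68.25 + 0.25P_{Streamly}.
Solving the two reaction functions simultaneously: (1 − (0.25)(0.25))P_{Streamly} = 71.25 + 0.25·68.25, so 0.9375P_{Streamly} = 88.3125 and P_{Streamly} = 94.2.
Then P_{Vidio} = 68.25 + 0.25·94.2 = 91.8.
q_{Streamly} = 257 − 2·94.2 + 91.8 = 160.4.
Profit = (94.2 − 14)·160.4 = 12864.08.

12864.08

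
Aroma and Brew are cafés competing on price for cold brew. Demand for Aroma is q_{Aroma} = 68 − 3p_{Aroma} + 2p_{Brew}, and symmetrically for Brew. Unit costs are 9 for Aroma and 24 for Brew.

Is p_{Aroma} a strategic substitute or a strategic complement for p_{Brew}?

Aroma's profit: π = (p_{Aroma} − 9)(68 − 3p_{Aroma} + 2p_{Brew}).
∂π/∂p_{Aroma} = 95 − 6p_{Aroma} + 2p_{Brew} = 0 ⇒ p_{Aroma} = 95/6 + (1/3)p_{Brew}.
The best-response slope dp_{Aroma}/dp_{Brew} = 1/3 > 0: the reaction function is upward-sloping, so the choices are strategic complements.

strategic complements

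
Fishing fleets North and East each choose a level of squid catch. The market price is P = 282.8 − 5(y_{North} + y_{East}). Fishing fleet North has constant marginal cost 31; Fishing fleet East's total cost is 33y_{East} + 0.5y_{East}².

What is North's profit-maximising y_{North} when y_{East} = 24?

Fishing fleet North's profit: π = y_{North}(282.8 − 5(y_{North} + y_{East})) − 31y_{North}.
∂π/∂y_{North} = 251.8 − 10y_{North} − 5y_{East} = 0, so y_{North} = 25.18 − 0.5y_{East}.
At y_{East} = 24: y_{North} = 25.18 − 0.5·24 = 13.18.

13.18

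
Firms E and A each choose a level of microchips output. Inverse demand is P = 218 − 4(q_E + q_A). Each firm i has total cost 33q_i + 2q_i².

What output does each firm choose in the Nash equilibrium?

Firm E's profit: π = q_E(218 − 4(q_E + q_A)) − 33q_E − 2q_E².
∂π/∂q_E = 185 − 12q_E − 4q_A = 0, so q_E = 185/12 − (1/3)q_A.
By symmetry q_A = q_E; substituting into the reaction function, (4/3)q_E = 185/12 and q_E = 11.5625.

11.5625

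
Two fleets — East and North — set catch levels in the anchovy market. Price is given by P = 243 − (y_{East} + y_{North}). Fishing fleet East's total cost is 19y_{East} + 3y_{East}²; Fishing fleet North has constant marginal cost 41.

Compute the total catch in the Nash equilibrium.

Fishing fleet East's profit: π = y_{East}(243 − (y_{East} + y_{North})) − 19y_{East} − 3y_{East}².
∂π/∂y_{East} = 224 − 8y_{East} − y_{North} = 0, so y_{East} = 28 − 0.125y_{North}.
For North: ∂π/∂y_{North} = 202 − 2y_{North} − y_{East} = 0 ⇒ y_{North} = 101 − 0.5y_{East}.
Solving the two reaction functions simultaneously: (1 − (−0.125)(−0.5))y_{East} = 28 − 0.125·101, so 0.9375y_{East} = 15.375 and y_{East} = 16.4.
Then y_{North} = 101 − 0.5·16.4 = 92.8.
Total catch: 16.4 + 92.8 = 109.2.

109.2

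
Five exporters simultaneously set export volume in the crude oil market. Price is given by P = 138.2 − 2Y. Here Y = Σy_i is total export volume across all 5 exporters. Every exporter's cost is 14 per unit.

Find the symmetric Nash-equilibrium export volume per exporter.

10.35

A representative exporter's profit is π_i = y_i(138.2 − 2Y) − 14y_i, with Y = y_i + Σ_{j≠i} y_j.
First-order condition: 124.2 − 4y_i − 2Σ_{j≠i} y_j = 0.
Imposing symmetry (y_j = y for all j) turns Σ_{j≠i} y_j into 4y, so 124.2 = 12y and y = 10.35.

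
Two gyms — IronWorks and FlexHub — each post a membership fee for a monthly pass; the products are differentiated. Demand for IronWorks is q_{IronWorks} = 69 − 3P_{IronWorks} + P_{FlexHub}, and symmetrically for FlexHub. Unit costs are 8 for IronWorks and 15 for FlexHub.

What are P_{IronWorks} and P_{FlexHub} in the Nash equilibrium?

IronWorks's profit: π = (P_{IronWorks} − 8)(69 − 3P_{IronWorks} + P_{FlexHub}).
∂π/∂P_{IronWorks} = 93 − 6P_{IronWorks} + P_{FlexHub} = 0 ⇒ P_{IronWorks} = 15.5 + (1/6)P_{FlexHub}.
Similarly P_{FlexHub} = 19 + (1/6)P_{IronWorks}.
Substituting the second reaction function into the first: P_{IronWorks} = 15.5 + (1/6)(19 + (1/6)P_{IronWorks}), which gives (35/36)P_{IronWorks} = 56/3 ⇒ P_{IronWorks} = 19.2.
Then P_{FlexHub} = 19 + (1/6)·19.2 = 22.2.

19.2, 22.2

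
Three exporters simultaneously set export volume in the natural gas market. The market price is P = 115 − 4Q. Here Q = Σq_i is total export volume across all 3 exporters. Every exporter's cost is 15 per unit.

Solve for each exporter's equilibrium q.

6.25

A representative exporter's profit is π_i = q_i(115 − 4Q) − 15q_i, with Q = q_i + Σ_{j≠i} q_j.
First-order condition: 100 − 8q_i − 4Σ_{j≠i} q_j = 0.
In a symmetric equilibrium every exporter chooses the same q, so Σ_{j≠i} q_j = 2q. The condition becomes 100 − 16q = 0, giving q = 100/16 = 6.25.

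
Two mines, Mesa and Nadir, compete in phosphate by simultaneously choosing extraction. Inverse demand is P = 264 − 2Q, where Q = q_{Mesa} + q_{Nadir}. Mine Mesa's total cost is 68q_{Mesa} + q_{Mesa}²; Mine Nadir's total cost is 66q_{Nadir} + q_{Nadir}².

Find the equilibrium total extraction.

49.25

Mine Mesa's profit: π = q_{Mesa}(264 − 2(q_{Mesa} + q_{Nadir})) − 68q_{Mesa} − q_{Mesa}².
∂π/∂q_{Mesa} = 196 − 6q_{Mesa} − 2q_{Nadir} = 0, so q_{Mesa} = 98/3 − (1/3)q_{Nadir}.
By the same steps for Nadir: q_{Nadir} = 33 − (1/3)q_{Mesa}.
Substituting the second reaction function into the first: q_{Mesa} = 98/3 − (1/3)(33 − (1/3)q_{Mesa}), which gives (8/9)q_{Mesa} = 65/3 ⇒ q_{Mesa} = 24.375.
Then q_{Nadir} = 33 − (1/3)·24.375 = 24.875.
Total extraction: 24.375 + 24.875 = 49.25.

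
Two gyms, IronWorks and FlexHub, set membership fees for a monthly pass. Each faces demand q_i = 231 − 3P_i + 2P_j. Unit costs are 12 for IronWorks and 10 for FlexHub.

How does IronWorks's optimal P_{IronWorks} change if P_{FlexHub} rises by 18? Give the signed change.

6

IronWorks's profit: π = (P_{IronWorks} − 12)(231 − 3P_{IronWorks} + 2P_{FlexHub}).
∂π/∂P_{IronWorks} = 267 − 6P_{IronWorks} + 2P_{FlexHub} = 0 ⇒ P_{IronWorks} = 44.5 + (1/3)P_{FlexHub}.
The reaction-function slope is 1/3, so an 18-unit rise in P_{FlexHub} moves P_{IronWorks} by 1/3 × 18 = 6. IronWorks's best response rises — the actions are strategic complements.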